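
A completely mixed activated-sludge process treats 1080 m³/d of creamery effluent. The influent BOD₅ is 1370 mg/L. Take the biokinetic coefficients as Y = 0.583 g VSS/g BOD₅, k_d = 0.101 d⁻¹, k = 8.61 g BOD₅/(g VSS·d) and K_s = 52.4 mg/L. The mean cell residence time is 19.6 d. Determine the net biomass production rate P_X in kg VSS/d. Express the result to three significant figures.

P_X ≈ 289 kg VSS/d

Effluent substrate depends only on kinetics and SRT: S = K_s(1 + k_d θ_c) / [θ_c(Yk − k_d) − 1] = 52.4 × (1 + 0.101 × 19.6) / [19.6 × (0.583 × 8.61 − 0.101) − 1] = 156.1 / 95.41 = 1.637 mg/L.
Y_obs = Y / (1 + k_d θ_c) = 0.583 / (1 + 0.101 × 19.6) = 0.583 / 2.980 = 0.1957.
ΔS = 1370 − 1.64 = 1368 mg/L, so the substrate removal rate is 1080 × 1368/1000 = 1478 kg BOD₅/d.
Net biomass production P_X = Y_obs × Q·(S₀ − S) = 0.1957 × 1478 = 289.2 kg VSS/d.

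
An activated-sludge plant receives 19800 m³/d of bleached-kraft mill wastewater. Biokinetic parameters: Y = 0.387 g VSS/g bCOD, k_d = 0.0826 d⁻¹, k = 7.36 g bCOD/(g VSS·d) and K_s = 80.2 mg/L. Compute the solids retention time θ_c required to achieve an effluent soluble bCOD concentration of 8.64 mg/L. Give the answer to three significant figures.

From 1/θ_c = Y·k·S/(K_s + S) − k_d: Y·k·S/(K_s+S) = 0.387 × 7.36 × 8.64 / (80.2 + 8.64) = 0.2770 d⁻¹.
1/θ_c = 0.2770 − 0.0826 = 0.1944 d⁻¹, so θ_c = 5.144 d.

θ_c ≈ 5.14 d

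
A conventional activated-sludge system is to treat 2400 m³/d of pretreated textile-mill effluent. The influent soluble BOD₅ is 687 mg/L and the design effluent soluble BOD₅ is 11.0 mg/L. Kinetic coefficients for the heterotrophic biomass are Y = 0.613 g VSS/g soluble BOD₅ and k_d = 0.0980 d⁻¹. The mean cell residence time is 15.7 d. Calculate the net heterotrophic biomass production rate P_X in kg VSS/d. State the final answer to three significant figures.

P_X ≈ 392 kg VSS/d

The observed yield is Y_obs = Y/(1 + k_d·θ_c) = 0.613 / (1 + 0.0980 × 15.7) = 0.613 / 2.539 = 0.2415 g VSS per g soluble BOD₅ removed.
ΔS = 687 − 11.0 = 676.0 mg/L, so the substrate removal rate is 2400 × 676.0/1000 = 1622 kg soluble BOD₅/d.
P_X = Y_obs · Q(S₀ − S) = 0.2415 × 1622 = 391.8 kg VSS/d.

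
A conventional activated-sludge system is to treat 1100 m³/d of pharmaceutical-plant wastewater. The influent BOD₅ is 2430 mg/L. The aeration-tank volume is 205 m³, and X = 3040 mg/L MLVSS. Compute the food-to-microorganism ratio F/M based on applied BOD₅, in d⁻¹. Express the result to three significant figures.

F/M ≈ 4.29 d⁻¹

Food-to-microorganism ratio F/M = Q S₀ / (V X) = 1100 × 2430 / (205.0 × 3040) = 4.289 d⁻¹.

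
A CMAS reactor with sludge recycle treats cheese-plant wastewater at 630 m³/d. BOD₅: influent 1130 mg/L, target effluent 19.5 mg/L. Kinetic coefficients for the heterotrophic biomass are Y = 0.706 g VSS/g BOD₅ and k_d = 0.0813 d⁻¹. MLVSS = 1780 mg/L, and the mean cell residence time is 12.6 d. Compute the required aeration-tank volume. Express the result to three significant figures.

From the SRT design equation V = Y Q (S₀−S) θ_c / [X (1 + k_d θ_c)] = 0.706 × 630 × (1130 − 19.5) × 12.6 / [1780 × (1 + 0.0813 × 12.6)] = 6.22×10^6 / 3603 = 1727 m³.

V ≈ 1730 m³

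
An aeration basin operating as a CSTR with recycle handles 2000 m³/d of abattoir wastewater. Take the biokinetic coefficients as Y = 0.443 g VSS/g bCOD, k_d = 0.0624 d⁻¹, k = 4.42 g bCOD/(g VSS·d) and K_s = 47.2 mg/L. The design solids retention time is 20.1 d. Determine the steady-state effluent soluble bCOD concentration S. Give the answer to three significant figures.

For a completely mixed reactor with recycle the Lawrence–McCarty relation gives S = K_s·(1 + k_d·θ_c) / [θ_c·(Y·k − k_d) − 1] = 47.2 × (1 + 0.0624 × 20.1) / [20.1 × (0.443 × 4.42 − 0.0624) − 1] = 106.4 / 37.10 = 2.868 mg/L.

S ≈ 2.87 mg/L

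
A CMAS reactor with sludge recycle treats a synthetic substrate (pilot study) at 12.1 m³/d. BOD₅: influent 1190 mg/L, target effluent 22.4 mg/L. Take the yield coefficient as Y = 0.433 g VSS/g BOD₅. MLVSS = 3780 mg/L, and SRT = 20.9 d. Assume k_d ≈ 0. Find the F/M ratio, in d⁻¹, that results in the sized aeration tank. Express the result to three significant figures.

V·X = Y·Q·ΔS·θ_c gives V = 0.433 × 12.1 × (1190 − 22.4) × 20.9 / 3780 = 33.82 m³.
F/M = Q·S₀ / (V·X) = 12.1 × 1190 / (33.82 × 3780) = 0.1126 g BOD₅·(g VSS·d)⁻¹.

F/M ≈ 0.113 d⁻¹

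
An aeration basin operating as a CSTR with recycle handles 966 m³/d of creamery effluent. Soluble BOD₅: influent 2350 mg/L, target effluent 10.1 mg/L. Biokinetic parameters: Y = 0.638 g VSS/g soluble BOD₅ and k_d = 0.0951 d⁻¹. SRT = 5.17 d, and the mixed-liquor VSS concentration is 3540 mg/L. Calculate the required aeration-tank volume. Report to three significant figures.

V ≈ 1410 m³

Steady-state biomass mass balance: V·X·(1 + k_d·θ_c) = Y·Q·(S₀ − S)·θ_c, so V = 0.638 × 966 × (2350 − 10.1) × 5.17 / [3540 × (1 + 0.0951 × 5.17)] = 7.46×10^6 / 5281 = 1412 m³.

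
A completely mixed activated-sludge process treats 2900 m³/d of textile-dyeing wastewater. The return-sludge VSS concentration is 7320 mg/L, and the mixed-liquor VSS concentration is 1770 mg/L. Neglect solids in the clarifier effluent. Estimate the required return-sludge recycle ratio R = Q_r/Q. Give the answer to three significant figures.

Mass balance around the secondary clarifier (neglecting effluent solids): R = X / (X_r − X) = 1770 / (7320 − 1770) = 0.3189.

R ≈ 0.319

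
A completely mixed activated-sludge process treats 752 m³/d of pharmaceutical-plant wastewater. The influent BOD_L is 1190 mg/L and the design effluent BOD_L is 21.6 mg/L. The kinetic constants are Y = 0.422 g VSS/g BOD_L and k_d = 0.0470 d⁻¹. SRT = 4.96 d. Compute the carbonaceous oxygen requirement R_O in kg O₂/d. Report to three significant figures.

Correct the yield for decay: Y_obs = Y/(1 + k_d θ_c) = 0.422 / (1 + 0.0470 × 4.96) = 0.422 / 1.233 = 0.3422.
Mass of BOD_L removed per day: Q(S₀ − S) = 752 × 1168 g/m³ = 878.6 kg/d.
Net sludge production P_X = 0.3422 × 878.6 = 300.7 kg VSS/d.
R_O = Q·(S₀ − S) − 1.42·P_X = 878.6 − 1.42 × 300.7 = 451.7 kg O₂/d.

R_O ≈ 452 kg O₂/d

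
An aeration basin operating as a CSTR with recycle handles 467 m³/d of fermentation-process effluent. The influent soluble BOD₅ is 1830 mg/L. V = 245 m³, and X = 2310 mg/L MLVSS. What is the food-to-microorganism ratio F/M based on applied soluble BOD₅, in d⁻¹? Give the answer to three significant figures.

Food-to-microorganism ratio F/M = Q S₀ / (V X) = 467 × 1830 / (245.0 × 2310) = 1.510 d⁻¹.

F/M ≈ 1.51 d⁻¹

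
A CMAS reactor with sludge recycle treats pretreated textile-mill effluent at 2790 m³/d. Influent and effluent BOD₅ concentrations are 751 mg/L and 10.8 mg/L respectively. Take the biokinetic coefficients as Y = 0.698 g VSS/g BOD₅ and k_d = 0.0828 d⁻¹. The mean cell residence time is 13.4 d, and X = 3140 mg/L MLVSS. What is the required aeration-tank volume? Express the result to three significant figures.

V ≈ 2920 m³

Steady-state biomass mass balance: V·X·(1 + k_d·θ_c) = Y·Q·(S₀ − S)·θ_c, so V = 0.698 × 2790 × (751 − 10.8) × 13.4 / [3140 × (1 + 0.0828 × 13.4)] = 1.93×10^7 / 6624 = 2916 m³.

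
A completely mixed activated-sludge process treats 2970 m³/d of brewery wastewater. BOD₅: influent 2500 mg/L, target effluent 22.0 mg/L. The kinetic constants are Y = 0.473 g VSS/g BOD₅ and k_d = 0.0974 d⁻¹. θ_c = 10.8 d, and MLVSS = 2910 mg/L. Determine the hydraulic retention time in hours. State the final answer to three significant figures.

τ ≈ 50.9 h

Steady-state biomass mass balance: V·X·(1 + k_d·θ_c) = Y·Q·(S₀ − S)·θ_c, so V = 0.473 × 2970 × (2500 − 22.0) × 10.8 / [2910 × (1 + 0.0974 × 10.8)] = 3.76×10^7 / 5971 = 6296 m³.
HRT = V/Q = 6296 m³ / 2970 m³·d⁻¹ = 2.120 d × 24 = 50.88 h.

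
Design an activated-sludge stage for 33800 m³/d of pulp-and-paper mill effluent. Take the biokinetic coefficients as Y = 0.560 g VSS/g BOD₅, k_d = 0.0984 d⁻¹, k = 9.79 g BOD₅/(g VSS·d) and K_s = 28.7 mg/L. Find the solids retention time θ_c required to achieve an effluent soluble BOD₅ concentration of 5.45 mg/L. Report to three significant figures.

θ_c ≈ 1.29 d

At the target effluent, Y k S/(K_s+S) = 0.560×9.79×5.45/34.15 = 0.8749 d⁻¹.
1/θ_c = 0.8749 − 0.0984 = 0.7765 d⁻¹, so θ_c = 1.288 d.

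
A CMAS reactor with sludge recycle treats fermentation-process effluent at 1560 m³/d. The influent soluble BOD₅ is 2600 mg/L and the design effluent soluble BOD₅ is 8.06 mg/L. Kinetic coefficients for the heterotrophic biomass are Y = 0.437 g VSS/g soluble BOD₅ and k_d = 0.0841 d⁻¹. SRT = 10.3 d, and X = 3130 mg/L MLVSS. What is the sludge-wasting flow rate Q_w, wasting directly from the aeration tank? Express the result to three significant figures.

From the SRT design equation V = Y Q (S₀−S) θ_c / [X (1 + k_d θ_c)] = 0.437 × 1560 × (2600 − 8.06) × 10.3 / [3130 × (1 + 0.0841 × 10.3)] = 1.82×10^7 / 5841 = 3116 m³.
For wasting at MLVSS concentration, Q_w = V/θ_c = 3116/10.3 = 302.5 m³/d.

Q_w ≈ 302 m³/d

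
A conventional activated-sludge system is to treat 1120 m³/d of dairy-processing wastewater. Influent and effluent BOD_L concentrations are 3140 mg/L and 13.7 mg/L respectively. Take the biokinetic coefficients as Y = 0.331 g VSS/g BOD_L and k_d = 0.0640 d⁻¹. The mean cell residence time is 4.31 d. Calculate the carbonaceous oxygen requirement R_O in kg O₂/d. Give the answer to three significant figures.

Y_obs = Y / (1 + k_d θ_c) = 0.331 / (1 + 0.0640 × 4.31) = 0.331 / 1.276 = 0.2594.
ΔS = 3140 − 13.7 = 3126 mg/L, so the substrate removal rate is 1120 × 3126/1000 = 3501 kg BOD_L/d.
P_X = Y_obs·Q·(S₀ − S) = 0.2594 × 3501 = 908.4 kg VSS/d.
R_O = Q·(S₀ − S) − 1.42·P_X = 3501 − 1.42 × 908.4 = 2212 kg O₂/d.

R_O ≈ 2210 kg O₂/d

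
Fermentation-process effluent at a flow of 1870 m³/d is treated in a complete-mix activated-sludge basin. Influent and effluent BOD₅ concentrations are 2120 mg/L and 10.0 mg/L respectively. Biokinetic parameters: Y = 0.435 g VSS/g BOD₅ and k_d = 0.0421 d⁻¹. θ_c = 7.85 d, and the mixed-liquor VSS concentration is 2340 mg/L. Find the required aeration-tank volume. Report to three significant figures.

Rearranging the biomass balance for a CMAS with decay, V = Y·Q·ΔS·θ_c / [X·(1+k_d θ_c)] = 0.435 × 1870 × (2120 − 10.0) × 7.85 / [2340 × (1 + 0.0421 × 7.85)] = 1.35×10^7 / 3113 = 4328 m³.

V ≈ 4330 m³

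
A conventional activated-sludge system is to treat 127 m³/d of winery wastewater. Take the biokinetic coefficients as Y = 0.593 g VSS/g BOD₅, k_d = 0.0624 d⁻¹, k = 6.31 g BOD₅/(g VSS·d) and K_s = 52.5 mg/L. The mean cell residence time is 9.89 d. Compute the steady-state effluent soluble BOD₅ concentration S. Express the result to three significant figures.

From the Monod/SRT balance for a CMAS, S = K_s·(1+k_d θ_c)/[θ_c·(Y k − k_d) − 1] = 52.5 × (1 + 0.0624 × 9.89) / [9.89 × (0.593 × 6.31 − 0.0624) − 1] = 84.90 / 35.39 = 2.399 mg/L.

S ≈ 2.40 mg/L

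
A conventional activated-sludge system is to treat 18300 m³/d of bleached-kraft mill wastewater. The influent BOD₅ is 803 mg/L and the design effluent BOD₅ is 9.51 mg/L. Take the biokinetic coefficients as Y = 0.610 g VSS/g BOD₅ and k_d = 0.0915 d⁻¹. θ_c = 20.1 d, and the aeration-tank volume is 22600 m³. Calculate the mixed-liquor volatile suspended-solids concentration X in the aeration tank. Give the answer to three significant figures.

From V·X·(1 + k_d·θ_c) = Y·Q·(S₀ − S)·θ_c: X = 0.610 × 18300 × (803 − 9.51) × 20.1 / [22600 × (1 + 0.0915 × 20.1)] = 2775 mg/L.

X ≈ 2770 mg/L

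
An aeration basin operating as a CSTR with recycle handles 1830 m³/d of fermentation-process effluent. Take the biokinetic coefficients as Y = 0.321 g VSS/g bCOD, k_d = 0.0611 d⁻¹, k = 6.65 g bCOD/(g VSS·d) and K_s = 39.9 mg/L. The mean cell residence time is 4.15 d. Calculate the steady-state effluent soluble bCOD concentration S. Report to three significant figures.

S ≈ 6.58 mg/L

From the Monod/SRT balance for a CMAS, S = K_s·(1+k_d θ_c)/[θ_c·(Y k − k_d) − 1] = 39.9 × (1 + 0.0611 × 4.15) / [4.15 × (0.321 × 6.65 − 0.0611) − 1] = 50.02 / 7.605 = 6.577 mg/L.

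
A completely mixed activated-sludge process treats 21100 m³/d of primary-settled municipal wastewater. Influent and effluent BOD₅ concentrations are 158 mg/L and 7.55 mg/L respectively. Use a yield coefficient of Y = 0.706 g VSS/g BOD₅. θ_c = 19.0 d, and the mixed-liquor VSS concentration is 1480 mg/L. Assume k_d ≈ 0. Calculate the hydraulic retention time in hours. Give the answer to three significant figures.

τ ≈ 32.7 h

Biomass mass balance (decay neglected): V·X = Y·Q·(S₀ − S)·θ_c, so V = 0.706 × 21100 × (158 − 7.55) × 19.0 / 1480 = 28772 m³.
Hydraulic retention time τ = V/Q = 28772 / 21100 = 1.364 d = 32.73 h.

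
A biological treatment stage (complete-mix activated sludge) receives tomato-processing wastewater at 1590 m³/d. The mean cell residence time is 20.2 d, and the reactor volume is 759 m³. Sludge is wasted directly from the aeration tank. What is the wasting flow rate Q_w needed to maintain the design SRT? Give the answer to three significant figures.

For wasting at MLVSS concentration, Q_w = V/θ_c = 759.0/20.2 = 37.57 m³/d.

Q_w ≈ 37.6 m³/d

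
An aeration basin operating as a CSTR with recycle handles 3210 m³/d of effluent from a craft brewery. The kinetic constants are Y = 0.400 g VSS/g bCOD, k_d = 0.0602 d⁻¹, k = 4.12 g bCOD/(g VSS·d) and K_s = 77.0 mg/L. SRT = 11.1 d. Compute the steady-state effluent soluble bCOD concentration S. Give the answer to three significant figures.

S ≈ 7.73 mg/L

Effluent substrate depends only on kinetics and SRT: S = K_s(1 + k_d θ_c) / [θ_c(Yk − k_d) − 1] = 77.0 × (1 + 0.0602 × 11.1) / [11.1 × (0.400 × 4.12 − 0.0602) − 1] = 128.5 / 16.62 = 7.727 mg/L.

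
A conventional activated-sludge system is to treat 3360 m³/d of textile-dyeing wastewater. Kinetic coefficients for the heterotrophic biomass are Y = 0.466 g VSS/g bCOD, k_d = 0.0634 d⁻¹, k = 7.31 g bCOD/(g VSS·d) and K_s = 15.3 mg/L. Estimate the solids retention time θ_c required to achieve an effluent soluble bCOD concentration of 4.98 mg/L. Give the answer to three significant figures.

θ_c ≈ 1.29 d

Specific growth rate at S = 4.98 mg/L: μ = YkS/(K_s+S) = 0.466·7.31·4.98/(15.3+4.98) = 0.8365 d⁻¹.
1/θ_c = 0.8365 − 0.0634 = 0.7731 d⁻¹, so θ_c = 1.293 d.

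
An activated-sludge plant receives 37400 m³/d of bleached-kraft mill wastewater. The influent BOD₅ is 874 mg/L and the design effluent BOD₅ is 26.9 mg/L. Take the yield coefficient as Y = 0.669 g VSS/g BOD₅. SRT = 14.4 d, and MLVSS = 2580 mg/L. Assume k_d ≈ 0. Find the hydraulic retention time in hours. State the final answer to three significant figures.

τ ≈ 75.9 h

V·X = Y·Q·ΔS·θ_c gives V = 0.669 × 37400 × (874 − 26.9) × 14.4 / 2580 = 118297 m³.
HRT = V/Q = 118297 m³ / 37400 m³·d⁻¹ = 3.163 d × 24 = 75.91 h.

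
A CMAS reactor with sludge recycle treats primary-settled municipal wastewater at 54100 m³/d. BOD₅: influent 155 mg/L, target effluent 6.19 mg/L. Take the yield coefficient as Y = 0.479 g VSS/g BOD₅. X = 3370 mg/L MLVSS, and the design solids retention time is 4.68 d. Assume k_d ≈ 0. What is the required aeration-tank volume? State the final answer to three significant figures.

Biomass mass balance (decay neglected): V·X = Y·Q·(S₀ − S)·θ_c, so V = 0.479 × 54100 × (155 − 6.19) × 4.68 / 3370 = 5355 m³.

V ≈ 5360 m³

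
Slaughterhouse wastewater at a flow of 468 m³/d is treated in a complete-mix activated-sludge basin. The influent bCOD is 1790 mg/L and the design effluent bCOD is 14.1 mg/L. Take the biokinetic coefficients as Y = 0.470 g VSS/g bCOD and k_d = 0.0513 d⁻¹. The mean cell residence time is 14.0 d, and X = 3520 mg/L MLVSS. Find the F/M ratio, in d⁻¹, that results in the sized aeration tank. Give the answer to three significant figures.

Steady-state biomass mass balance: V·X·(1 + k_d·θ_c) = Y·Q·(S₀ − S)·θ_c, so V = 0.470 × 468 × (1790 − 14.1) × 14.0 / [3520 × (1 + 0.0513 × 14.0)] = 5.47×10^6 / 6048 = 904.2 m³.
F/M = applied load / biomass = Q·S₀/(V·X) = 468 × 1790 / (904.2 × 3520) = 0.2632 d⁻¹.

F/M ≈ 0.263 d⁻¹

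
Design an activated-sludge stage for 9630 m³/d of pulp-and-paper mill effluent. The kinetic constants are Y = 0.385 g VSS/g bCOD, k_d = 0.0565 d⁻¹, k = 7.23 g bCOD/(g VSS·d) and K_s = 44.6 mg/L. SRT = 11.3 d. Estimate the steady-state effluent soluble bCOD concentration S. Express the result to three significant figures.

S ≈ 2.45 mg/L

Effluent substrate depends only on kinetics and SRT: S = K_s(1 + k_d θ_c) / [θ_c(Yk − k_d) − 1] = 44.6 × (1 + 0.0565 × 11.3) / [11.3 × (0.385 × 7.23 − 0.0565) − 1] = 73.07 / 29.82 = 2.451 mg/L.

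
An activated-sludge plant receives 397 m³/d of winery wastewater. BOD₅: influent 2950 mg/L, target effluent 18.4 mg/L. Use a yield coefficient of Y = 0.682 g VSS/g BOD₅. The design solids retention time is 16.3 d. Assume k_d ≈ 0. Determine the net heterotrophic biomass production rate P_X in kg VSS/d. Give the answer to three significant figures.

P_X ≈ 794 kg VSS/d

No decay correction is needed, so Y_obs = Y = 0.682.
Mass of BOD₅ removed per day: Q(S₀ − S) = 397 × 2932 g/m³ = 1164 kg/d.
So the net sludge growth is P_X = 0.6820 × 1164 = 793.7 kg VSS/d.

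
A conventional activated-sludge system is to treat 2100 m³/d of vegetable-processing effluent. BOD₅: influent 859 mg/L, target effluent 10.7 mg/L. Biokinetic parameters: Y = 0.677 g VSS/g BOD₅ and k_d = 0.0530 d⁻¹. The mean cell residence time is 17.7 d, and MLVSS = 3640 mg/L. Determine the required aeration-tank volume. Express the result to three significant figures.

V ≈ 3030 m³

Rearranging the biomass balance for a CMAS with decay, V = Y·Q·ΔS·θ_c / [X·(1+k_d θ_c)] = 0.677 × 2100 × (859 − 10.7) × 17.7 / [3640 × (1 + 0.0530 × 17.7)] = 2.13×10^7 / 7055 = 3026 m³.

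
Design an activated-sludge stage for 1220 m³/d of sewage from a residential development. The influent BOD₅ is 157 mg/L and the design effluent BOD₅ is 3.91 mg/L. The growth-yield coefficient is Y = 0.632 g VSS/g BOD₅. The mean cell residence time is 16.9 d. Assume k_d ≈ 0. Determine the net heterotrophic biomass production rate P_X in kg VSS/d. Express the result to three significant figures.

P_X ≈ 118 kg VSS/d

No decay correction is needed, so Y_obs = Y = 0.632.
Substrate removed = Q·(S₀ − S) = 1220 m³/d × (157 − 3.91) g/m³ = 1.87×10^5 g/d = 186.8 kg/d.
So the net sludge growth is P_X = 0.6320 × 186.8 = 118.0 kg VSS/d.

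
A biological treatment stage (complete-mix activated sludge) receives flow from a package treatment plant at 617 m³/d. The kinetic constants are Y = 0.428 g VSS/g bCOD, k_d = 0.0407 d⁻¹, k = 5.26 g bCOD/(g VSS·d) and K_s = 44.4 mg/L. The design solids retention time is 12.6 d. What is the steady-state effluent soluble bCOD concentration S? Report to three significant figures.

S ≈ 2.50 mg/L

Effluent substrate depends only on kinetics and SRT: S = K_s(1 + k_d θ_c) / [θ_c(Yk − k_d) − 1] = 44.4 × (1 + 0.0407 × 12.6) / [12.6 × (0.428 × 5.26 − 0.0407) − 1] = 67.17 / 26.85 = 2.501 mg/L.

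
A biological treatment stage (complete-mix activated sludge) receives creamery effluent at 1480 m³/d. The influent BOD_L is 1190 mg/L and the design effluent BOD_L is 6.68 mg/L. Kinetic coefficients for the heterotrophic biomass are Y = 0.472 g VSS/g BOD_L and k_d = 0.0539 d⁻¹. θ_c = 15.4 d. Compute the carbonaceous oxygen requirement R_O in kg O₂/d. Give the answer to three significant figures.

R_O ≈ 1110 kg O₂/d

The observed yield is Y_obs = Y/(1 + k_d·θ_c) = 0.472 / (1 + 0.0539 × 15.4) = 0.472 / 1.830 = 0.2579 g VSS per g BOD_L removed.
ΔS = 1190 − 6.68 = 1183 mg/L, so the substrate removal rate is 1480 × 1183/1000 = 1751 kg BOD_L/d.
Biomass synthesised: P_X = Y_obs × 1751 = 451.7 kg VSS/d.
R_O = Q·(S₀ − S) − 1.42·P_X = 1751 − 1.42 × 451.7 = 1110 kg O₂/d.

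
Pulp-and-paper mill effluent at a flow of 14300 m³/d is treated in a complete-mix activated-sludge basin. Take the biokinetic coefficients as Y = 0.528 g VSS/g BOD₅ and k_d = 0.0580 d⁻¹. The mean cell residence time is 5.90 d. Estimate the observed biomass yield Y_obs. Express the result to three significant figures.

Correct the yield for decay: Y_obs = Y/(1 + k_d θ_c) = 0.528 / (1 + 0.0580 × 5.90) = 0.528 / 1.342 = 0.3934.

Y_obs ≈ 0.393 g VSS/g BOD₅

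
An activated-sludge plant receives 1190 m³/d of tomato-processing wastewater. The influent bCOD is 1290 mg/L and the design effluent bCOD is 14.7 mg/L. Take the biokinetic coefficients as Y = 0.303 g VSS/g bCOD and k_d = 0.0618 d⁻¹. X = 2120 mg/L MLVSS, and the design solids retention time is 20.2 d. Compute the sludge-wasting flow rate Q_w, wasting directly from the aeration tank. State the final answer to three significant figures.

Rearranging the biomass balance for a CMAS with decay, V = Y·Q·ΔS·θ_c / [X·(1+k_d θ_c)] = 0.303 × 1190 × (1290 − 14.7) × 20.2 / [2120 × (1 + 0.0618 × 20.2)] = 9.29×10^6 / 4767 = 1949 m³.
Wasting from the aeration tank: Q_w = V / θ_c = 1949 / 20.2 = 96.47 m³/d.

Q_w ≈ 96.5 m³/d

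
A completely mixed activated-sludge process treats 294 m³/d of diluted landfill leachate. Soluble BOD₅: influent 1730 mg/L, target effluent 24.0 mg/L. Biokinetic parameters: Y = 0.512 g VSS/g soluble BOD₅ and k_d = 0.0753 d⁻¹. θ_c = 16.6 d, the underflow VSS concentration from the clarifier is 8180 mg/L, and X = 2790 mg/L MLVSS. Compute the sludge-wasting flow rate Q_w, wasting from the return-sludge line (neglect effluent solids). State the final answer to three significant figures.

Q_w ≈ 14.0 m³/d

Steady-state biomass mass balance: V·X·(1 + k_d·θ_c) = Y·Q·(S₀ − S)·θ_c, so V = 0.512 × 294 × (1730 − 24.0) × 16.6 / [2790 × (1 + 0.0753 × 16.6)] = 4.26×10^6 / 6277 = 679.1 m³.
Q_w = (V·X)/(θ_c X_r) = 679.1 × 2790 / (16.6 × 8180) = 13.95 m³/d.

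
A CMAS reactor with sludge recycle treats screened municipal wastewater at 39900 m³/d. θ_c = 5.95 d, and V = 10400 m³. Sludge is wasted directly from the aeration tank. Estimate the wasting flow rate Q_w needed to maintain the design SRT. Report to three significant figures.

Q_w ≈ 1750 m³/d

Wasting from the aeration tank: Q_w = V / θ_c = 10400 / 5.95 = 1748 m³/d.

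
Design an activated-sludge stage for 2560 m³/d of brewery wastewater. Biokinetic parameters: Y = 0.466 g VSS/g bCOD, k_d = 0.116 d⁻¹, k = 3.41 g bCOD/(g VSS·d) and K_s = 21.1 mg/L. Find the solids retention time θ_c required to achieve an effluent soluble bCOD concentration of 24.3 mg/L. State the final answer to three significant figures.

θ_c ≈ 1.36 d

From 1/θ_c = Y·k·S/(K_s + S) − k_d: Y·k·S/(K_s+S) = 0.466 × 3.41 × 24.3 / (21.1 + 24.3) = 0.8505 d⁻¹.
1/θ_c = 0.8505 − 0.116 = 0.7345 d⁻¹, so θ_c = 1.361 d.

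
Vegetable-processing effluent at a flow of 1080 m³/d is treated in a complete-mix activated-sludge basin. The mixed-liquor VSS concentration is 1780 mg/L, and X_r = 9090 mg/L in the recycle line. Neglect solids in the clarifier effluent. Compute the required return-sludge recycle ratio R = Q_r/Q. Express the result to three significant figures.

R ≈ 0.244

Mass balance around the secondary clarifier (neglecting effluent solids): R = X / (X_r − X) = 1780 / (9090 − 1780) = 0.2435.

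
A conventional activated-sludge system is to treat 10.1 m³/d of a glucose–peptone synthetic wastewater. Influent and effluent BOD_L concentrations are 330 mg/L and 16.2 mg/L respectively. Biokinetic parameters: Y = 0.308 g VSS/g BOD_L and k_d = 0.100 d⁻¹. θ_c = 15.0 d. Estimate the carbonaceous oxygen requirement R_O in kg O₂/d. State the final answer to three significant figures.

R_O ≈ 2.61 kg O₂/d

Y_obs = Y / (1 + k_d θ_c) = 0.308 / (1 + 0.100 × 15.0) = 0.308 / 2.500 = 0.1232.
Substrate removed = Q·(S₀ − S) = 10.1 m³/d × (330 − 16.2) g/m³ = 3.17×10^3 g/d = 3.169 kg/d.
Biomass synthesised: P_X = Y_obs × 3.169 = 0.3905 kg VSS/d.
R_O = Q·(S₀ − S) − 1.42·P_X = 3.169 − 1.42 × 0.3905 = 2.615 kg O₂/d.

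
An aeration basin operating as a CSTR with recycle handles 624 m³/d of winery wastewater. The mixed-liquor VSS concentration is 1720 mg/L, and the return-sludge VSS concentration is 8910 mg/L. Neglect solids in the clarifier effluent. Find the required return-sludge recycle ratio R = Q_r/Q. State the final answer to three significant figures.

Mass balance around the secondary clarifier (neglecting effluent solids): R = X / (X_r − X) = 1720 / (8910 − 1720) = 0.2392.

R ≈ 0.239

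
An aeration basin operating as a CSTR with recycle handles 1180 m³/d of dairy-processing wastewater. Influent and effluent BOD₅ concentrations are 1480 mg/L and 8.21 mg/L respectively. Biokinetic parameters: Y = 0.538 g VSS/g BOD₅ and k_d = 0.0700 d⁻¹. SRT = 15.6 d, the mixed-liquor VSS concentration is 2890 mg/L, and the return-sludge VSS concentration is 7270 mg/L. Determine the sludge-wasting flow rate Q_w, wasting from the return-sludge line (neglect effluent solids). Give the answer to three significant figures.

Q_w ≈ 61.4 m³/d

From the SRT design equation V = Y Q (S₀−S) θ_c / [X (1 + k_d θ_c)] = 0.538 × 1180 × (1480 − 8.21) × 15.6 / [2890 × (1 + 0.0700 × 15.6)] = 1.46×10^7 / 6046 = 2411 m³.
Q_w = (V·X)/(θ_c X_r) = 2411 × 2890 / (15.6 × 7270) = 61.43 m³/d.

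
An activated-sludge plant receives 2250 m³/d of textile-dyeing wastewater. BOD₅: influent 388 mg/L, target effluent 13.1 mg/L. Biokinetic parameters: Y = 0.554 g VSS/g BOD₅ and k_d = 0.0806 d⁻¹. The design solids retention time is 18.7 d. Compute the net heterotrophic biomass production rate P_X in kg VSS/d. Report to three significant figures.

P_X ≈ 186 kg VSS/d

Correct the yield for decay: Y_obs = Y/(1 + k_d θ_c) = 0.554 / (1 + 0.0806 × 18.7) = 0.554 / 2.507 = 0.2210.
Q·(S₀ − S) = 2250 × (388 − 13.1) × 10⁻³ = 843.5 kg/d removed.
Biomass produced: P_X = Y_obs·Q·ΔS = 0.2210 × 843.5 ≈ 186.4 kg VSS/d.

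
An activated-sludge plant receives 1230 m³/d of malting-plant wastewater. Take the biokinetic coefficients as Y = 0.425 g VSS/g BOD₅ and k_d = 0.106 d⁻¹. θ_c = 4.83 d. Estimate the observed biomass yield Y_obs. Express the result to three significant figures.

Y_obs ≈ 0.281 g VSS/g BOD₅

Correct the yield for decay: Y_obs = Y/(1 + k_d θ_c) = 0.425 / (1 + 0.106 × 4.83) = 0.425 / 1.512 = 0.2811.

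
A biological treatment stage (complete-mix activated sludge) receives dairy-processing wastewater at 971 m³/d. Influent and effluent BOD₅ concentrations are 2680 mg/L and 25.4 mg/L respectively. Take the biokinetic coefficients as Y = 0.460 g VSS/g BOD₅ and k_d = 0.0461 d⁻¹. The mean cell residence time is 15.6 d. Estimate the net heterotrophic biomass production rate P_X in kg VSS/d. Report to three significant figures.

Observed yield with endogenous decay: Y_obs = Y / (1 + k_d·θ_c) = 0.460 / (1 + 0.0461 × 15.6) = 0.460 / 1.719 = 0.2676 g VSS/g BOD₅.
Substrate removed = Q·(S₀ − S) = 971 m³/d × (2680 − 25.4) g/m³ = 2.58×10^6 g/d = 2578 kg/d.
So the net sludge growth is P_X = 0.2676 × 2578 = 689.7 kg VSS/d.

P_X ≈ 690 kg VSS/d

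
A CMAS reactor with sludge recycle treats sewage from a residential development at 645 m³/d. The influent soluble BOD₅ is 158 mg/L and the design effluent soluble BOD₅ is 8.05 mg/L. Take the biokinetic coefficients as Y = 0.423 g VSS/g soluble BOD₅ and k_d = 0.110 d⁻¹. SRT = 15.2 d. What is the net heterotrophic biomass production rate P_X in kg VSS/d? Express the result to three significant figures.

P_X ≈ 15.3 kg VSS/d

Correct the yield for decay: Y_obs = Y/(1 + k_d θ_c) = 0.423 / (1 + 0.110 × 15.2) = 0.423 / 2.672 = 0.1583.
ΔS = 158 − 8.05 = 149.9 mg/L, so the substrate removal rate is 645 × 149.9/1000 = 96.72 kg soluble BOD₅/d.
P_X = Y_obs · Q(S₀ − S) = 0.1583 × 96.72 = 15.31 kg VSS/d.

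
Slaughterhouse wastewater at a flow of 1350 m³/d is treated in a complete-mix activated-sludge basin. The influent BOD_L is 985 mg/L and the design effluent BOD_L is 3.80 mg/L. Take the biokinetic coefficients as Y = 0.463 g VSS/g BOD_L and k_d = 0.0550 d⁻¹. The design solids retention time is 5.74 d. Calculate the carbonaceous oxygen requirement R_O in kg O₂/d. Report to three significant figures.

Observed yield with endogenous decay: Y_obs = Y / (1 + k_d·θ_c) = 0.463 / (1 + 0.0550 × 5.74) = 0.463 / 1.316 = 0.3519 g VSS/g BOD_L.
Mass of BOD_L removed per day: Q(S₀ − S) = 1350 × 981.2 g/m³ = 1325 kg/d.
Net sludge production P_X = 0.3519 × 1325 = 466.1 kg VSS/d.
Carbonaceous O₂ demand = substrate oxidised − cell-mass equivalent = 1325 − 1.42 × 466.1 = 662.7 kg O₂/d.

R_O ≈ 663 kg O₂/d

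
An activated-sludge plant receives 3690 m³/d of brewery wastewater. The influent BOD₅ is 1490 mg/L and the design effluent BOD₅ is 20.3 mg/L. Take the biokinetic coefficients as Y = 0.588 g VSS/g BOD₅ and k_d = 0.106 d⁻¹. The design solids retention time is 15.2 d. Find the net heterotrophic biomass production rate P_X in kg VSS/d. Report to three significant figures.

Y_obs = Y / (1 + k_d θ_c) = 0.588 / (1 + 0.106 × 15.2) = 0.588 / 2.611 = 0.2252.
Mass of BOD₅ removed per day: Q(S₀ − S) = 3690 × 1470 g/m³ = 5423 kg/d.
Biomass produced: P_X = Y_obs·Q·ΔS = 0.2252 × 5423 ≈ 1221 kg VSS/d.

P_X ≈ 1220 kg VSS/d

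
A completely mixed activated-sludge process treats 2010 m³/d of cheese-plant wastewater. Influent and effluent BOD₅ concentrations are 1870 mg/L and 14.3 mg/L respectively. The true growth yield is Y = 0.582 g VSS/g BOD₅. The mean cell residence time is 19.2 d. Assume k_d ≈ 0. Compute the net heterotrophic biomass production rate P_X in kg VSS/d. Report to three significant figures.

Since k_d ≈ 0, Y_obs = Y = 0.582 g VSS/g BOD₅.
ΔS = 1870 − 14.3 = 1856 mg/L, so the substrate removal rate is 2010 × 1856/1000 = 3730 kg BOD₅/d.
P_X = Y_obs · Q(S₀ − S) = 0.5820 × 3730 = 2171 kg VSS/d.

P_X ≈ 2170 kg VSS/d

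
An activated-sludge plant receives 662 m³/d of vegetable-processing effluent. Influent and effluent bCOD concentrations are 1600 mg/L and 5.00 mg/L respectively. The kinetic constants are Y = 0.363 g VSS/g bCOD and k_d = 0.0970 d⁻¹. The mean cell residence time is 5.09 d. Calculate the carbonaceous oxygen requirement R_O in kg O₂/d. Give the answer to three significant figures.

Correct the yield for decay: Y_obs = Y/(1 + k_d θ_c) = 0.363 / (1 + 0.0970 × 5.09) = 0.363 / 1.494 = 0.2430.
ΔS = 1600 − 5.00 = 1595 mg/L, so the substrate removal rate is 662 × 1595/1000 = 1056 kg bCOD/d.
Biomass synthesised: P_X = Y_obs × 1056 = 256.6 kg VSS/d.
R_O = Q·(S₀ − S) − 1.42·P_X = 1056 − 1.42 × 256.6 = 691.5 kg O₂/d.

R_O ≈ 692 kg O₂/d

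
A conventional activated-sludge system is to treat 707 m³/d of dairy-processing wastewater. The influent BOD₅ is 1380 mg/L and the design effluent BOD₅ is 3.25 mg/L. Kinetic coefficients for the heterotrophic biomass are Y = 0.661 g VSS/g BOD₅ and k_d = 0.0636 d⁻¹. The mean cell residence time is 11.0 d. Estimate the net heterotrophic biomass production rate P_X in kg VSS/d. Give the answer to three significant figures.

Observed yield with endogenous decay: Y_obs = Y / (1 + k_d·θ_c) = 0.661 / (1 + 0.0636 × 11.0) = 0.661 / 1.700 = 0.3889 g VSS/g BOD₅.
Q·(S₀ − S) = 707 × (1380 − 3.25) × 10⁻³ = 973.4 kg/d removed.
Net biomass production P_X = Y_obs × Q·(S₀ − S) = 0.3889 × 973.4 = 378.6 kg VSS/d.

P_X ≈ 379 kg VSS/d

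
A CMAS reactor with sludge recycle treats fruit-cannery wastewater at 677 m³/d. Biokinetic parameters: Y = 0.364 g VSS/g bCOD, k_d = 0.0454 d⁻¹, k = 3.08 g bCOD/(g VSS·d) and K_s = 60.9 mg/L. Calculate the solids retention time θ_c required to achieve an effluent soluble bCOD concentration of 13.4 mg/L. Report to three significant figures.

Specific growth rate at S = 13.4 mg/L: μ = YkS/(K_s+S) = 0.364·3.08·13.4/(60.9+13.4) = 0.2022 d⁻¹.
Then 1/θ_c = μ − k_d = 0.2022 − 0.0454 = 0.1568 d⁻¹, giving θ_c = 6.378 d.

θ_c ≈ 6.38 d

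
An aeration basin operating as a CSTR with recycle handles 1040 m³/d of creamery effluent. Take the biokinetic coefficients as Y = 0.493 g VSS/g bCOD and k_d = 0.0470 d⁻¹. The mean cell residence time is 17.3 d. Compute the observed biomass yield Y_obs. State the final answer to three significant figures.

Y_obs ≈ 0.272 g VSS/g bCOD

Y_obs = Y / (1 + k_d θ_c) = 0.493 / (1 + 0.0470 × 17.3) = 0.493 / 1.813 = 0.2719.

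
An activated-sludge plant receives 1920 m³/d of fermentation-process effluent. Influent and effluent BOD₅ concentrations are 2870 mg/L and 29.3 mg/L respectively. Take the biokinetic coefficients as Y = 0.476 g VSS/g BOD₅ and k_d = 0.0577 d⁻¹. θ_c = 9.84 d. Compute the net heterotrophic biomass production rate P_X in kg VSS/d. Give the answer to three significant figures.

The observed yield is Y_obs = Y/(1 + k_d·θ_c) = 0.476 / (1 + 0.0577 × 9.84) = 0.476 / 1.568 = 0.3036 g VSS per g BOD₅ removed.
Mass of BOD₅ removed per day: Q(S₀ − S) = 1920 × 2841 g/m³ = 5454 kg/d.
Net biomass production P_X = Y_obs × Q·(S₀ − S) = 0.3036 × 5454 = 1656 kg VSS/d.

P_X ≈ 1660 kg VSS/d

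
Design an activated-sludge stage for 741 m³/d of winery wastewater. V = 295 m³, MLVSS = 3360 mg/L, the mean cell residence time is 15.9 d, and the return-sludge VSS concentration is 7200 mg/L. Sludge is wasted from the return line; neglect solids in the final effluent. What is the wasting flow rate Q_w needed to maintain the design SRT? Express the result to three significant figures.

Q_w = (V·X)/(θ_c X_r) = 295.0 × 3360 / (15.9 × 7200) = 8.658 m³/d.

Q_w ≈ 8.66 m³/d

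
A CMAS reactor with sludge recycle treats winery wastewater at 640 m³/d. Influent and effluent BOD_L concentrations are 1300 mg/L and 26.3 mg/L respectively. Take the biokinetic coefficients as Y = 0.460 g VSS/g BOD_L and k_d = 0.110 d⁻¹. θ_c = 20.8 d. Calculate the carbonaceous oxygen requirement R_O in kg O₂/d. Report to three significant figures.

R_O ≈ 653 kg O₂/d

Y_obs = Y / (1 + k_d θ_c) = 0.460 / (1 + 0.110 × 20.8) = 0.460 / 3.288 = 0.1399.
Substrate removed = Q·(S₀ − S) = 640 m³/d × (1300 − 26.3) g/m³ = 8.15×10^5 g/d = 815.2 kg/d.
Net sludge production P_X = 0.1399 × 815.2 = 114.0 kg VSS/d.
Carbonaceous O₂ demand = substrate oxidised − cell-mass equivalent = 815.2 − 1.42 × 114.0 = 653.2 kg O₂/d.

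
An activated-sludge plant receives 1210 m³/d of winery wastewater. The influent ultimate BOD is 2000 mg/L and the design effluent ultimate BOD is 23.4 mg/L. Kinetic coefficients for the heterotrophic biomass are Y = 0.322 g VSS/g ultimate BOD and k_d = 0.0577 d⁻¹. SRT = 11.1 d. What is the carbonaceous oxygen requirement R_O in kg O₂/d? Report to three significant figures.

Correct the yield for decay: Y_obs = Y/(1 + k_d θ_c) = 0.322 / (1 + 0.0577 × 11.1) = 0.322 / 1.640 = 0.1963.
ΔS = 2000 − 23.4 = 1977 mg/L, so the substrate removal rate is 1210 × 1977/1000 = 2392 kg ultimate BOD/d.
Biomass synthesised: P_X = Y_obs × 2392 = 469.5 kg VSS/d.
Carbonaceous O₂ demand = substrate oxidised − cell-mass equivalent = 2392 − 1.42 × 469.5 = 1725 kg O₂/d.

R_O ≈ 1730 kg O₂/d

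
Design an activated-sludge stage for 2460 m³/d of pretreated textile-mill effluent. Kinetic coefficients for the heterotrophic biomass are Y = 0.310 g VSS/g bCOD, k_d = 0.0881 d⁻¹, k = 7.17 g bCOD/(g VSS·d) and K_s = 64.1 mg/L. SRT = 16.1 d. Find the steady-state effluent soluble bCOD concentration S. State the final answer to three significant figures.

S ≈ 4.65 mg/L

Effluent substrate depends only on kinetics and SRT: S = K_s(1 + k_d θ_c) / [θ_c(Yk − k_d) − 1] = 64.1 × (1 + 0.0881 × 16.1) / [16.1 × (0.310 × 7.17 − 0.0881) − 1] = 155.0 / 33.37 = 4.646 mg/L.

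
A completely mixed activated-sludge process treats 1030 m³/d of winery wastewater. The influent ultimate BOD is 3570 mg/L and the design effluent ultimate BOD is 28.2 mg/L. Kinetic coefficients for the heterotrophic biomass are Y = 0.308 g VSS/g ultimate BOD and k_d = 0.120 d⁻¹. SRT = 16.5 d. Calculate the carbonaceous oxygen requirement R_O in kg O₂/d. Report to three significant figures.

Observed yield with endogenous decay: Y_obs = Y / (1 + k_d·θ_c) = 0.308 / (1 + 0.120 × 16.5) = 0.308 / 2.980 = 0.1034 g VSS/g ultimate BOD.
Substrate removed = Q·(S₀ − S) = 1030 m³/d × (3570 − 28.2) g/m³ = 3.65×10^6 g/d = 3648 kg/d.
P_X = Y_obs·Q·(S₀ − S) = 0.1034 × 3648 = 377.0 kg VSS/d.
R_O = Q·ΔS − 1.42 P_X = 3648 − 535.4 = 3113 kg O₂/d.

R_O ≈ 3110 kg O₂/d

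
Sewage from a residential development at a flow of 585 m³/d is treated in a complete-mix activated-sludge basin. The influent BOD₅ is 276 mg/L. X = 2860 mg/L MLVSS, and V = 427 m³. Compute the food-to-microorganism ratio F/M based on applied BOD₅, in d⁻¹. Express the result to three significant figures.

F/M = applied load / biomass = Q·S₀/(V·X) = 585 × 276 / (427.0 × 2860) = 0.1322 d⁻¹.

F/M ≈ 0.132 d⁻¹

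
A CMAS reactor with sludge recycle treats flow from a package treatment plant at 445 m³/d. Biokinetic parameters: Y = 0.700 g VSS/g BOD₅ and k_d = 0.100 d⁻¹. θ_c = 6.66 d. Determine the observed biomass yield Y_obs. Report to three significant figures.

Correct the yield for decay: Y_obs = Y/(1 + k_d θ_c) = 0.700 / (1 + 0.100 × 6.66) = 0.700 / 1.666 = 0.4202.

Y_obs ≈ 0.420 g VSS/g BOD₅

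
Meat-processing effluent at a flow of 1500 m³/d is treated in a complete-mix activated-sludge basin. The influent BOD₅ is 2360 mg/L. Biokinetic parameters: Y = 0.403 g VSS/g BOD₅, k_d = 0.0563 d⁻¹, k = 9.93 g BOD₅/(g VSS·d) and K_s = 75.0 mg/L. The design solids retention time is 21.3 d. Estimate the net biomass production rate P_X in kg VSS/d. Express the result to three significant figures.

Effluent substrate depends only on kinetics and SRT: S = K_s(1 + k_d θ_c) / [θ_c(Yk − k_d) − 1] = 75.0 × (1 + 0.0563 × 21.3) / [21.3 × (0.403 × 9.93 − 0.0563) − 1] = 164.9 / 83.04 = 1.986 mg/L.
Correct the yield for decay: Y_obs = Y/(1 + k_d θ_c) = 0.403 / (1 + 0.0563 × 21.3) = 0.403 / 2.199 = 0.1832.
Mass of BOD₅ removed per day: Q(S₀ − S) = 1500 × 2358 g/m³ = 3537 kg/d.
Biomass produced: P_X = Y_obs·Q·ΔS = 0.1832 × 3537 ≈ 648.2 kg VSS/d.

P_X ≈ 648 kg VSS/d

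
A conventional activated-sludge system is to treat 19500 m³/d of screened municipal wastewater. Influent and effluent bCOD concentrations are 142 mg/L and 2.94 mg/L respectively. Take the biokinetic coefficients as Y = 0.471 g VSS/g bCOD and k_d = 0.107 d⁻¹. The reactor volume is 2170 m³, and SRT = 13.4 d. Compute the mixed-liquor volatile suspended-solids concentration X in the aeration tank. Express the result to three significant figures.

From V·X·(1 + k_d·θ_c) = Y·Q·(S₀ − S)·θ_c: X = 0.471 × 19500 × (142 − 2.94) × 13.4 / [2170 × (1 + 0.107 × 13.4)] = 3241 mg/L.

X ≈ 3240 mg/L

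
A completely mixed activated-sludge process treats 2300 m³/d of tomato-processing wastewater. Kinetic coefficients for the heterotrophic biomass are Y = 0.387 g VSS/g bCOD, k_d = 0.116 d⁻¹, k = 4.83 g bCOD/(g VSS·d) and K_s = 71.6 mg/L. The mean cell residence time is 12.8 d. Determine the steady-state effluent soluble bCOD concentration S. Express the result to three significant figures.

From the Monod/SRT balance for a CMAS, S = K_s·(1+k_d θ_c)/[θ_c·(Y k − k_d) − 1] = 71.6 × (1 + 0.116 × 12.8) / [12.8 × (0.387 × 4.83 − 0.116) − 1] = 177.9 / 21.44 = 8.298 mg/L.

S ≈ 8.30 mg/L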